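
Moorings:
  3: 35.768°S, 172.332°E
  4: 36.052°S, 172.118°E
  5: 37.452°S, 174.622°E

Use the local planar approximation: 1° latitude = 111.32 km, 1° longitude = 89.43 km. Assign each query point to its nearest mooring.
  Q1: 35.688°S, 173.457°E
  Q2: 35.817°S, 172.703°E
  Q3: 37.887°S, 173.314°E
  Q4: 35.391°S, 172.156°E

Q1 at 35.688°S, 173.457°E:
  3: √((-0.080·111.32)² + (-1.125·89.43)²) = √(79.30971 + 10122.12058) = 101.002 km
  4: √((-0.364·111.32)² + (-1.339·89.43)²) = √(1641.90930 + 14339.28893) = 126.417 km
  5: √((-1.764·111.32)² + (1.165·89.43)²) = √(38560.57994 + 10854.71218) = 222.296 km
  → nearest: 3 (101.002 km)
Q2 at 35.817°S, 172.703°E:
  3: √((0.049·111.32)² + (-0.371·89.43)²) = √(29.75353 + 1100.81485) = 33.624 km
  4: √((-0.235·111.32)² + (-0.585·89.43)²) = √(684.35606 + 2737.02140) = 58.493 km
  5: √((-1.635·111.32)² + (1.919·89.43)²) = √(33126.98487 + 29452.10981) = 250.158 km
  → nearest: 3 (33.624 km)
Q3 at 37.887°S, 173.314°E:
  3: √((2.119·111.32)² + (-0.982·89.43)²) = √(55642.71451 + 7712.39807) = 251.704 km
  4: √((1.835·111.32)² + (-1.196·89.43)²) = √(41727.13169 + 11440.07366) = 230.580 km
  5: √((0.435·111.32)² + (1.308·89.43)²) = √(2344.90315 + 13683.01961) = 126.601 km
  → nearest: 5 (126.601 km)
Q4 at 35.391°S, 172.156°E:
  3: √((-0.377·111.32)² + (0.176·89.43)²) = √(1761.28281 + 247.73753) = 44.822 km
  4: √((-0.661·111.32)² + (-0.038·89.43)²) = √(5414.38725 + 11.54871) = 73.661 km
  5: √((-2.061·111.32)² + (2.466·89.43)²) = √(52638.36351 + 48635.41276) = 318.235 km
  → nearest: 3 (44.822 km)

Q1→3; Q2→3; Q3→5; Q4→3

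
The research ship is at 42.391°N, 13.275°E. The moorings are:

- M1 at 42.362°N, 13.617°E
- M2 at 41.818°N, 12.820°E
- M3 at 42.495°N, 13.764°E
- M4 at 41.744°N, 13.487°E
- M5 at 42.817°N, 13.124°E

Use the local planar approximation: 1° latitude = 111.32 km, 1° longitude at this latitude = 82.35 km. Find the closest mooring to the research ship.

M1

Distances from 42.391°N, 13.275°E:
M1: √((-0.029·111.32)² + (0.342·82.35)²) = √(10.42179 + 793.19400) = 28.348 km
M2: √((-0.573·111.32)² + (-0.455·82.35)²) = √(4068.69972 + 1403.94470) = 73.977 km
M3: √((0.104·111.32)² + (0.489·82.35)²) = √(134.03341 + 1621.60444) = 41.900 km
M4: √((-0.647·111.32)² + (0.212·82.35)²) = √(5187.46234 + 304.78875) = 74.110 km
M5: √((0.426·111.32)² + (-0.151·82.35)²) = √(2248.87643 + 154.62549) = 49.026 km
Minimum: M1 at 28.348 km.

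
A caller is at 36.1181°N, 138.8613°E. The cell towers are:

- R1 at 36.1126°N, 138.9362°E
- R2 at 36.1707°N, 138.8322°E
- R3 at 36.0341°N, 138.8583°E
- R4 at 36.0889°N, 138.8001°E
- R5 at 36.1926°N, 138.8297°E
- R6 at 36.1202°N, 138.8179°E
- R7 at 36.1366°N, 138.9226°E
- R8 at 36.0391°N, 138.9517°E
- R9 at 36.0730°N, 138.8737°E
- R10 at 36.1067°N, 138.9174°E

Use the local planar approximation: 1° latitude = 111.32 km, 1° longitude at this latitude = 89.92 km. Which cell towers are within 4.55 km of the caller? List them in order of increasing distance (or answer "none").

R6

Distances from 36.1181°N, 138.8613°E:
R1: √((-0.0055·111.32)² + (0.0749·89.92)²) = √(0.374862 + 45.360333) = 6.7628 km
R2: √((0.0526·111.32)² + (-0.0291·89.92)²) = √(34.286084 + 6.846972) = 6.4135 km
R3: √((-0.0840·111.32)² + (-0.0030·89.92)²) = √(87.438957 + 0.072770) = 9.3548 km
R4: √((-0.0292·111.32)² + (-0.0612·89.92)²) = √(10.566036 + 30.284154) = 6.3914 km
R5: √((0.0745·111.32)² + (-0.0316·89.92)²) = √(68.779488 + 8.073963) = 8.7666 km
R6: √((0.0021·111.32)² + (-0.0434·89.92)²) = √(0.054649 + 15.229725) = 3.9095 km
R7: √((0.0185·111.32)² + (0.0613·89.92)²) = √(4.241211 + 30.383202) = 5.8843 km
R8: √((-0.0790·111.32)² + (0.0904·89.92)²) = √(77.339361 + 66.076869) = 11.9757 km
R9: √((-0.0451·111.32)² + (0.0124·89.92)²) = √(25.205742 + 1.243243) = 5.1429 km
R10: √((-0.0114·111.32)² + (0.0561·89.92)²) = √(1.610483 + 25.447101) = 5.2017 km
Threshold 4.55 km: R6 (3.9095 km) is within range.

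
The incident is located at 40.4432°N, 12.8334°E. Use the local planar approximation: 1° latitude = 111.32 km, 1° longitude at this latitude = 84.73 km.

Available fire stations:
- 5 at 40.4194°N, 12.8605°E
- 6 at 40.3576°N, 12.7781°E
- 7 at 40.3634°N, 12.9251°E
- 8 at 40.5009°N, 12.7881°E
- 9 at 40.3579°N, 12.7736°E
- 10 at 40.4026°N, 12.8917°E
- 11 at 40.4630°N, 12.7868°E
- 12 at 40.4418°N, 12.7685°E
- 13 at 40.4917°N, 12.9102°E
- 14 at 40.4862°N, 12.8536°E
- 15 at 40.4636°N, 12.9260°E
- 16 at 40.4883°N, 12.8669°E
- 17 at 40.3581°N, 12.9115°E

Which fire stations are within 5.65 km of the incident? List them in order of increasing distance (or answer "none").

5, 11, 14, 12

Distances from 40.4432°N, 12.8334°E:
5: 3.5060 km
6: 10.6187 km
7: 11.8018 km
8: 7.4826 km
9: 10.7629 km
10: 6.6954 km
11: 4.5220 km
12: 5.5012 km
13: 8.4554 km
14: 5.0835 km
15: 8.1680 km
16: 5.7674 km
17: 11.5557 km
Threshold 5.65 km: 5 (3.5060 km), 11 (4.5220 km), 14 (5.0835 km), 12 (5.5012 km) are within range.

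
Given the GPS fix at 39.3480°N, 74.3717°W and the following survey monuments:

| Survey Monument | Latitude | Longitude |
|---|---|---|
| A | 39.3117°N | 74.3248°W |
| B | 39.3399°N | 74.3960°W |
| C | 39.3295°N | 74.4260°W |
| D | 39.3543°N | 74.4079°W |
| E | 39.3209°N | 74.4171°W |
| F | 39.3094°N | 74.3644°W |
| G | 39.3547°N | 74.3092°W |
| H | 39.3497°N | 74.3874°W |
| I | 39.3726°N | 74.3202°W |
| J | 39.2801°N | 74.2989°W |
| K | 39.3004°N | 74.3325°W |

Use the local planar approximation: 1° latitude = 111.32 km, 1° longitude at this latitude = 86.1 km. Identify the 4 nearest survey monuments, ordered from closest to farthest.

H, B, D, F

Distances from 39.3480°N, 74.3717°W:
A: 5.7127 km
B: 2.2783 km
C: 5.1087 km
D: 3.1947 km
E: 4.9377 km
F: 4.3427 km
G: 5.4327 km
H: 1.3650 km
I: 5.2116 km
J: 9.8195 km
K: 6.2824 km
Sorted: H (1.3650 km) < B (2.2783 km) < D (3.1947 km) < F (4.3427 km) < E (4.9377 km) < C (5.1087 km) < …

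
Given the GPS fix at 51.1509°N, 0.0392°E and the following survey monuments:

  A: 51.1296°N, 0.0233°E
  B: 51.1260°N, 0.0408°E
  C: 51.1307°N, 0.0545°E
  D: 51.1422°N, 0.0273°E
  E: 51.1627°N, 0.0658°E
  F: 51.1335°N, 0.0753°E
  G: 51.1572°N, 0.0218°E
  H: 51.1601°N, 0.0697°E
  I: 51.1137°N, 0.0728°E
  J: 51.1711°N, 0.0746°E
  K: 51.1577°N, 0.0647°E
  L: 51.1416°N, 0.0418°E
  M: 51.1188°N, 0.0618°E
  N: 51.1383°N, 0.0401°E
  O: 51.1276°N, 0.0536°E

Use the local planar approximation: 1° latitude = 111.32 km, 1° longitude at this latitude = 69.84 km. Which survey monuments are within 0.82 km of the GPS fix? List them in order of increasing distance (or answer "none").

Distances from 51.1509°N, 0.0392°E:
A: √((-0.0213·111.32)² + (-0.0159·69.84)²) = √(5.622191 + 1.233113) = 2.6183 km
B: √((-0.0249·111.32)² + (0.0016·69.84)²) = √(7.683252 + 0.012487) = 2.7741 km
C: √((-0.0202·111.32)² + (0.0153·69.84)²) = √(5.056490 + 1.141803) = 2.4896 km
D: √((-0.0087·111.32)² + (-0.0119·69.84)²) = √(0.937961 + 0.690721) = 1.2762 km
E: √((0.0118·111.32)² + (0.0266·69.84)²) = √(1.725482 + 3.451213) = 2.2752 km
F: √((-0.0174·111.32)² + (0.0361·69.84)²) = √(3.751845 + 6.356570) = 3.1794 km
G: √((0.0063·111.32)² + (-0.0174·69.84)²) = √(0.491844 + 1.476750) = 1.4031 km
H: √((0.0092·111.32)² + (0.0305·69.84)²) = √(1.048871 + 4.537411) = 2.3635 km
I: √((-0.0372·111.32)² + (0.0336·69.84)²) = √(17.148742 + 5.506644) = 4.7598 km
J: √((0.0202·111.32)² + (0.0354·69.84)²) = √(5.056490 + 6.112445) = 3.3420 km
K: √((0.0068·111.32)² + (0.0255·69.84)²) = √(0.573013 + 3.171676) = 1.9351 km
L: √((-0.0093·111.32)² + (0.0026·69.84)²) = √(1.071796 + 0.032973) = 1.0511 km
M: √((-0.0321·111.32)² + (0.0226·69.84)²) = √(12.768987 + 2.491296) = 3.9064 km
N: √((-0.0126·111.32)² + (0.0009·69.84)²) = √(1.967377 + 0.003951) = 1.4040 km
O: √((-0.0233·111.32)² + (0.0144·69.84)²) = √(6.727570 + 1.011424) = 2.7819 km
Threshold 0.82 km: none within range.

none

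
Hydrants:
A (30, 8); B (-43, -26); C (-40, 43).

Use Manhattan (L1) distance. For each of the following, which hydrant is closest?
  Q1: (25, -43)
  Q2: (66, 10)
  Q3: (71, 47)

Q1 at (25, -43):
  A: 56
  B: 85
  C: 151
  → nearest: A (56)
Q2 at (66, 10):
  A: 38
  B: 145
  C: 139
  → nearest: A (38)
Q3 at (71, 47):
  A: 80
  B: 187
  C: 115
  → nearest: A (80)

Q1→A; Q2→A; Q3→A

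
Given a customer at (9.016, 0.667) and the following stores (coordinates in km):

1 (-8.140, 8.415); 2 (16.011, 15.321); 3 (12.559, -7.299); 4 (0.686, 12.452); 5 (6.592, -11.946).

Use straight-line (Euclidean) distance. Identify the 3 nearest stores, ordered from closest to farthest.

Distances from (9.016, 0.667):
1: √((-17.156)² + (7.748)²) = √(294.32834 + 60.03150) = 18.824 km
2: √((6.995)² + (14.654)²) = √(48.93002 + 214.73972) = 16.238 km
3: √((3.543)² + (-7.966)²) = √(12.55285 + 63.45716) = 8.718 km
4: √((-8.330)² + (11.785)²) = √(69.38890 + 138.88622) = 14.432 km
5: √((-2.424)² + (-12.613)²) = √(5.87578 + 159.08777) = 12.844 km
Sorted: 3 (8.718 km) < 5 (12.844 km) < 4 (14.432 km) < 2 (16.238 km) < 1 (18.824 km)

3, 5, 4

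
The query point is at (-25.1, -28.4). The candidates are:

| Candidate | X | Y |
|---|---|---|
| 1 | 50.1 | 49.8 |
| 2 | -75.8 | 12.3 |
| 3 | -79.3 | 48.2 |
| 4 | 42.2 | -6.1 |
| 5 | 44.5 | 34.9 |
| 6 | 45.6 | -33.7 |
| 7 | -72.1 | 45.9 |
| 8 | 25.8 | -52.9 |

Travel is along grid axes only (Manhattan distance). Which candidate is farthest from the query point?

Distances from (-25.1, -28.4):
1: |75.2| + |78.2| = 75.2 + 78.2 = 153.4
2: |-50.7| + |40.7| = 50.7 + 40.7 = 91.4
3: |-54.2| + |76.6| = 54.2 + 76.6 = 130.8
4: |67.3| + |22.3| = 67.3 + 22.3 = 89.6
5: |69.6| + |63.3| = 69.6 + 63.3 = 132.9
6: |70.7| + |-5.3| = 70.7 + 5.3 = 76.0
7: |-47.0| + |74.3| = 47.0 + 74.3 = 121.3
8: |50.9| + |-24.5| = 50.9 + 24.5 = 75.4
Maximum: 1 at 153.4.

1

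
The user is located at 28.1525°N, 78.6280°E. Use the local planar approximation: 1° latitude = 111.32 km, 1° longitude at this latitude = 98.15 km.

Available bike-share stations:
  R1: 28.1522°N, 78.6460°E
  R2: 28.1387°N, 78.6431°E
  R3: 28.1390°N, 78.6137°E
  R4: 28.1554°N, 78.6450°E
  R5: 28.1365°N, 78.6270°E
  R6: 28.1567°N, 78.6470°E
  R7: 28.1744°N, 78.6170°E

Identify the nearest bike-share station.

R4

Distances from 28.1525°N, 78.6280°E:
R1: √((-0.0003·111.32)² + (0.0180·98.15)²) = √(0.001115 + 3.121229) = 1.7670 km
R2: √((-0.0138·111.32)² + (0.0151·98.15)²) = √(2.359960 + 2.196517) = 2.1346 km
R3: √((-0.0135·111.32)² + (-0.0143·98.15)²) = √(2.258468 + 1.969939) = 2.0563 km
R4: √((0.0029·111.32)² + (0.0170·98.15)²) = √(0.104218 + 2.784059) = 1.6995 km
R5: √((-0.0160·111.32)² + (-0.0010·98.15)²) = √(3.172388 + 0.009633) = 1.7838 km
R6: √((0.0042·111.32)² + (0.0190·98.15)²) = √(0.218597 + 3.477666) = 1.9226 km
R7: √((0.0219·111.32)² + (-0.0110·98.15)²) = √(5.943395 + 1.165644) = 2.6663 km
Minimum: R4 at 1.6995 km.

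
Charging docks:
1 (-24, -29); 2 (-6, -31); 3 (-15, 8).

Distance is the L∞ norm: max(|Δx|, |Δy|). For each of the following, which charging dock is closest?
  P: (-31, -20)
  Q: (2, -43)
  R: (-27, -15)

P at (-31, -20):
  1: 9
  2: 25
  3: 28
  → nearest: 1 (9)
Q at (2, -43):
  1: 26
  2: 12
  3: 51
  → nearest: 2 (12)
R at (-27, -15):
  1: 14
  2: 21
  3: 23
  → nearest: 1 (14)

P→1; Q→2; R→1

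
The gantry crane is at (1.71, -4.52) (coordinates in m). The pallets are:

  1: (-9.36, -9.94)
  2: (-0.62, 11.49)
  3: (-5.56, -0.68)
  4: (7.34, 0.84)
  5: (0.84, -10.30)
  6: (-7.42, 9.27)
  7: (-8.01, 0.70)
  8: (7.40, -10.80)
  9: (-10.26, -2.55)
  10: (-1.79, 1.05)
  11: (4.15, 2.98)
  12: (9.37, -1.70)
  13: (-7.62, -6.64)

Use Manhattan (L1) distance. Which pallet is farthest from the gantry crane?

Distances from (1.71, -4.52):
1: 16.49 m
2: 18.34 m
3: 11.11 m
4: 10.99 m
5: 6.65 m
6: 22.92 m
7: 14.94 m
8: 11.97 m
9: 13.94 m
10: 9.07 m
11: 9.94 m
12: 10.48 m
13: 11.45 m
Maximum: 6 at 22.92 m.

6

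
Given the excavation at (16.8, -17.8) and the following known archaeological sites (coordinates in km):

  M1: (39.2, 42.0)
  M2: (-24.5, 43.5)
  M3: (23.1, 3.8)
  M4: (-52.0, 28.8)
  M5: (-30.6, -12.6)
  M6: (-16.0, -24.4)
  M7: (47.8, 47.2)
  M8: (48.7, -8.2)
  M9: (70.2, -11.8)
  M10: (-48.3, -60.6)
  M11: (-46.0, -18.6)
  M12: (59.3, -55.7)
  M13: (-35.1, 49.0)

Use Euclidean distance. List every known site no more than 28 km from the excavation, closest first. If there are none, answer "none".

M3

Distances from (16.8, -17.8):
M1: √((22.4)² + (59.8)²) = √(501.760 + 3576.040) = 63.9 km
M2: √((-41.3)² + (61.3)²) = √(1705.690 + 3757.690) = 73.9 km
M3: √((6.3)² + (21.6)²) = √(39.690 + 466.560) = 22.5 km
M4: √((-68.8)² + (46.6)²) = √(4733.440 + 2171.560) = 83.1 km
M5: √((-47.4)² + (5.2)²) = √(2246.760 + 27.040) = 47.7 km
M6: √((-32.8)² + (-6.6)²) = √(1075.840 + 43.560) = 33.5 km
M7: √((31.0)² + (65.0)²) = √(961.000 + 4225.000) = 72.0 km
M8: √((31.9)² + (9.6)²) = √(1017.610 + 92.160) = 33.3 km
M9: √((53.4)² + (6.0)²) = √(2851.560 + 36.000) = 53.7 km
M10: √((-65.1)² + (-42.8)²) = √(4238.010 + 1831.840) = 77.9 km
M11: √((-62.8)² + (-0.8)²) = √(3943.840 + 0.640) = 62.8 km
M12: √((42.5)² + (-37.9)²) = √(1806.250 + 1436.410) = 56.9 km
M13: √((-51.9)² + (66.8)²) = √(2693.610 + 4462.240) = 84.6 km
Threshold 28 km: M3 (22.5 km) is within range.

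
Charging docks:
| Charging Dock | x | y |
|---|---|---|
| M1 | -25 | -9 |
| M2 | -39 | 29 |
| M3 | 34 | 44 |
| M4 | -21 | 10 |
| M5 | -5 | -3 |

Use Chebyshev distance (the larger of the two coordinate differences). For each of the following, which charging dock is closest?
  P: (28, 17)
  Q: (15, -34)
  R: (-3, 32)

P→M3; Q→M5; R→M4

P at (28, 17):
  M1: 53
  M2: 67
  M3: 27
  M4: 49
  M5: 33
  → nearest: M3 (27)
Q at (15, -34):
  M1: 40
  M2: 63
  M3: 78
  M4: 44
  M5: 31
  → nearest: M5 (31)
R at (-3, 32):
  M1: 41
  M2: 36
  M3: 37
  M4: 22
  M5: 35
  → nearest: M4 (22)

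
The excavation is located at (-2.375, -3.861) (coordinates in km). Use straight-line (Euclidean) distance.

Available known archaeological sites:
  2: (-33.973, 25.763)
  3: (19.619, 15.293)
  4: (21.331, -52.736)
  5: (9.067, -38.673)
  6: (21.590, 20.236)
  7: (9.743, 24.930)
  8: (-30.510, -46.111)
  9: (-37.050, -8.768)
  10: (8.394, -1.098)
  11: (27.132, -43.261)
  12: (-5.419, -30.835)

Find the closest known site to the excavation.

Distances from (-2.375, -3.861):
2: √((-31.598)² + (29.624)²) = √(998.43360 + 877.58138) = 43.313 km
3: √((21.994)² + (19.154)²) = √(483.73604 + 366.87572) = 29.165 km
4: √((23.706)² + (-48.875)²) = √(561.97444 + 2388.76562) = 54.321 km
5: √((11.442)² + (-34.812)²) = √(130.91936 + 1211.87534) = 36.644 km
6: √((23.965)² + (24.097)²) = √(574.32123 + 580.66541) = 33.985 km
7: √((12.118)² + (28.791)²) = √(146.84592 + 828.92168) = 31.237 km
8: √((-28.135)² + (-42.250)²) = √(791.57823 + 1785.06250) = 50.761 km
9: √((-34.675)² + (-4.907)²) = √(1202.35562 + 24.07865) = 35.020 km
10: √((10.769)² + (2.763)²) = √(115.97136 + 7.63417) = 11.118 km
11: √((29.507)² + (-39.400)²) = √(870.66305 + 1552.36000) = 49.224 km
12: √((-3.044)² + (-26.974)²) = √(9.26594 + 727.59668) = 27.145 km
Minimum: 10 at 11.118 km.

10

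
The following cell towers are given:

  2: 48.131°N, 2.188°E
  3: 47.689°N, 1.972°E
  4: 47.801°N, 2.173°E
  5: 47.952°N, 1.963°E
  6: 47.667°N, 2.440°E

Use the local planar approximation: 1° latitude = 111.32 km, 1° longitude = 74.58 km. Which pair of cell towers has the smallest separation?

Pairwise distances:
2–3: 51.773 km
2–4: 36.753 km
2–5: 26.051 km
2–6: 54.965 km
3–4: 19.498 km
3–5: 29.285 km
3–6: 34.989 km
4–5: 22.975 km
4–6: 24.880 km
5–6: 47.667 km
Closest pair: 3–4 at 19.498 km.

3 and 4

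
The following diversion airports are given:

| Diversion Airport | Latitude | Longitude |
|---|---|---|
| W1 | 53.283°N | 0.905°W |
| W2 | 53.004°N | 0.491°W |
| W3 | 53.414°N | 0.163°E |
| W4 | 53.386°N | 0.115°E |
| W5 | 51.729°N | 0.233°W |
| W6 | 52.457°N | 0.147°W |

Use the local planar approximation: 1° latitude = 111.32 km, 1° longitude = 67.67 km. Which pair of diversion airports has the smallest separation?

W3 and W4

Pairwise distances:
W1–W2: 41.827 km
W1–W3: 73.728 km
W1–W4: 69.969 km
W1–W5: 178.868 km
W1–W6: 105.290 km
W2–W3: 63.575 km
W2–W4: 59.076 km
W2–W5: 143.003 km
W2–W6: 65.190 km
W3–W4: 4.502 km
W3–W5: 189.479 km
W3–W6: 108.579 km
W4–W5: 185.954 km
W4–W6: 104.925 km
W5–W6: 81.250 km
Closest pair: W3–W4 at 4.502 km.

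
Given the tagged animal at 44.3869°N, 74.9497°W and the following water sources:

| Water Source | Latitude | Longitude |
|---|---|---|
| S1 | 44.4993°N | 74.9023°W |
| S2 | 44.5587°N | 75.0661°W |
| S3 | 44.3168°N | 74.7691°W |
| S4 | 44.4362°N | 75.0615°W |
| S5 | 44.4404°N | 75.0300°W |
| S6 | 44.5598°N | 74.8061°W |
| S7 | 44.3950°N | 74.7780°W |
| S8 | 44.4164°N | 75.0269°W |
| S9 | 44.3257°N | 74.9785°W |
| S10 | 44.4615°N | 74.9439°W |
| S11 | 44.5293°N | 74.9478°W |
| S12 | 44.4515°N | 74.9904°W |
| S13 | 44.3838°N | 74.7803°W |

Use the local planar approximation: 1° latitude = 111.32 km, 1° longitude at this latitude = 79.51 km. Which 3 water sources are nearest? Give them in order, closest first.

S8, S9, S12

Distances from 44.3869°N, 74.9497°W:
S1: √((0.1124·111.32)² + (0.0474·79.51)²) = √(156.559353 + 14.203657) = 13.0676 km
S2: √((0.1718·111.32)² + (-0.1164·79.51)²) = √(365.757057 + 85.654359) = 21.2464 km
S3: √((-0.0701·111.32)² + (0.1806·79.51)²) = √(60.895112 + 206.195413) = 16.3429 km
S4: √((0.0493·111.32)² + (-0.1118·79.51)²) = √(30.118978 + 79.018197) = 10.4469 km
S5: √((0.0535·111.32)² + (-0.0803·79.51)²) = √(35.469410 + 40.763794) = 8.7312 km
S6: √((0.1729·111.32)² + (0.1436·79.51)²) = √(370.455786 + 130.362412) = 22.3790 km
S7: √((0.0081·111.32)² + (0.1717·79.51)²) = √(0.813048 + 186.373473) = 13.6816 km
S8: √((0.0295·111.32)² + (-0.0772·79.51)²) = √(10.784262 + 37.677156) = 6.9614 km
S9: √((-0.0612·111.32)² + (-0.0288·79.51)²) = √(46.414026 + 5.243587) = 7.1873 km
S10: √((0.0746·111.32)² + (0.0058·79.51)²) = √(68.964255 + 0.212667) = 8.3173 km
S11: √((0.1424·111.32)² + (0.0019·79.51)²) = √(251.284889 + 0.022822) = 15.8527 km
S12: √((0.0646·111.32)² + (-0.0407·79.51)²) = √(51.714393 + 10.472065) = 7.8858 km
S13: √((-0.0031·111.32)² + (0.1694·79.51)²) = √(0.119088 + 181.413799) = 13.4734 km
Sorted: S8 (6.9614 km) < S9 (7.1873 km) < S12 (7.8858 km) < S10 (8.3173 km) < S5 (8.7312 km) < …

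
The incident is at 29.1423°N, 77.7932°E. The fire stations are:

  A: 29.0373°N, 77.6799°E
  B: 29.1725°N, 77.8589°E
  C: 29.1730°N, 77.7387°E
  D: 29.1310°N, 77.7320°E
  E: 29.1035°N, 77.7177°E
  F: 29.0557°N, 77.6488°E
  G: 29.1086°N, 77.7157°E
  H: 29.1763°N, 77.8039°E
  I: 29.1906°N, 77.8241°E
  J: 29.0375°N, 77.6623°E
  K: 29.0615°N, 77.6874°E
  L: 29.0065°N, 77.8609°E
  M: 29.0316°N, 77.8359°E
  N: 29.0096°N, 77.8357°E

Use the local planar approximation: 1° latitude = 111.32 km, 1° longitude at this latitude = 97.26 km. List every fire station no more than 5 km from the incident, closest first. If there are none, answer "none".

H

Distances from 29.1423°N, 77.7932°E:
A: 16.0641 km
B: 7.2204 km
C: 6.3069 km
D: 6.0838 km
E: 8.5192 km
F: 17.0346 km
G: 8.4196 km
H: 3.9253 km
I: 6.1597 km
J: 17.2682 km
K: 13.6671 km
L: 16.4890 km
M: 13.0041 km
N: 15.3396 km
Threshold 5 km: H (3.9253 km) is within range.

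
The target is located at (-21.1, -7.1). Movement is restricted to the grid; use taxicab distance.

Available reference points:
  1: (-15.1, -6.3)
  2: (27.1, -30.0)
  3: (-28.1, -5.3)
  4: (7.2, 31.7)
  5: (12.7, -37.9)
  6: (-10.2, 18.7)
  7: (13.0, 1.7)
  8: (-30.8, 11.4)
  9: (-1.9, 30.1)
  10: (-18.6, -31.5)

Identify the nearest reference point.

1

Distances from (-21.1, -7.1):
1: |6.0| + |0.8| = 6.0 + 0.8 = 6.8
2: |48.2| + |-22.9| = 48.2 + 22.9 = 71.1
3: |-7.0| + |1.8| = 7.0 + 1.8 = 8.8
4: |28.3| + |38.8| = 28.3 + 38.8 = 67.1
5: |33.8| + |-30.8| = 33.8 + 30.8 = 64.6
6: |10.9| + |25.8| = 10.9 + 25.8 = 36.7
7: |34.1| + |8.8| = 34.1 + 8.8 = 42.9
8: |-9.7| + |18.5| = 9.7 + 18.5 = 28.2
9: |19.2| + |37.2| = 19.2 + 37.2 = 56.4
10: |2.5| + |-24.4| = 2.5 + 24.4 = 26.9
Minimum: 1 at 6.8.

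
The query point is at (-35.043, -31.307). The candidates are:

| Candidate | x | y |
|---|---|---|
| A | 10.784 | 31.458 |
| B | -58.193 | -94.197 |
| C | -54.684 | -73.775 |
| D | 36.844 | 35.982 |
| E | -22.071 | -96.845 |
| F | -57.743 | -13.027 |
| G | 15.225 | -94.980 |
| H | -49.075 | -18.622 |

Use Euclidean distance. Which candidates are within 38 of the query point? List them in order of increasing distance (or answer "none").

H, F

Distances from (-35.043, -31.307):
A: √((45.827)² + (62.765)²) = √(2100.11393 + 3939.44522) = 77.715
B: √((-23.150)² + (-62.890)²) = √(535.92250 + 3955.15210) = 67.015
C: √((-19.641)² + (-42.468)²) = √(385.76888 + 1803.53102) = 46.790
D: √((71.887)² + (67.289)²) = √(5167.74077 + 4527.80952) = 98.466
E: √((12.972)² + (-65.538)²) = √(168.27278 + 4295.22944) = 66.809
F: √((-22.700)² + (18.280)²) = √(515.29000 + 334.15840) = 29.145
G: √((50.268)² + (-63.673)²) = √(2526.87182 + 4054.25093) = 81.124
H: √((-14.032)² + (12.685)²) = √(196.89702 + 160.90922) = 18.916
Threshold 38: H (18.916), F (29.145) are within range.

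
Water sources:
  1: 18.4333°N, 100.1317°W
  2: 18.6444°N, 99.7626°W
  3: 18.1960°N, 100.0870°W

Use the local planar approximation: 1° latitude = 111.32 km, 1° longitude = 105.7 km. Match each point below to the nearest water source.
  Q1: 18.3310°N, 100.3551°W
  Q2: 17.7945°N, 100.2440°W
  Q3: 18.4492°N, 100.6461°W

Q1→1; Q2→3; Q3→1

Q1 at 18.3310°N, 100.3551°W:
  1: √((0.1023·111.32)² + (0.2234·105.7)²) = √(129.687364 + 557.591715) = 26.2160 km
  2: √((0.3134·111.32)² + (0.5925·105.7)²) = √(1217.150774 + 3922.172443) = 71.6891 km
  3: √((-0.1350·111.32)² + (0.2681·105.7)²) = √(225.846795 + 803.051879) = 32.0765 km
  → nearest: 1 (26.2160 km)
Q2 at 17.7945°N, 100.2440°W:
  1: √((0.6388·111.32)² + (0.1123·105.7)²) = √(5056.805041 + 140.899511) = 72.0951 km
  2: √((0.8499·111.32)² + (0.4814·105.7)²) = √(8951.216344 + 2589.179421) = 107.4262 km
  3: √((0.4015·111.32)² + (0.1570·105.7)²) = √(1997.641237 + 275.390706) = 47.6763 km
  → nearest: 3 (47.6763 km)
Q3 at 18.4492°N, 100.6461°W:
  1: √((-0.0159·111.32)² + (0.5144·105.7)²) = √(3.132858 + 2956.323084) = 54.4009 km
  2: √((0.1952·111.32)² + (0.8835·105.7)²) = √(472.178298 + 8720.935657) = 95.8807 km
  3: √((-0.2532·111.32)² + (0.5591·105.7)²) = √(794.463223 + 3492.440044) = 65.4744 km
  → nearest: 1 (54.4009 km)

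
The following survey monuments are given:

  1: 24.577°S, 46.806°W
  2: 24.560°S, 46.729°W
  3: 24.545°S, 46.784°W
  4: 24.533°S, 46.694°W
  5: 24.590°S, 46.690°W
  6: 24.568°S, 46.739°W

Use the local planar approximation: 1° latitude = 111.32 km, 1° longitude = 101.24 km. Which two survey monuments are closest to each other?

2 and 6

Pairwise distances:
1–2: √((0.017·111.32)² + (0.077·101.24)²) = √(3.58133 + 60.76951) = 8.022 km
1–3: √((0.032·111.32)² + (0.022·101.24)²) = √(12.68955 + 4.96078) = 4.201 km
1–4: √((0.044·111.32)² + (0.112·101.24)²) = √(23.99119 + 128.57020) = 12.352 km
1–5: √((-0.013·111.32)² + (0.116·101.24)²) = √(2.09427 + 137.91778) = 11.833 km
1–6: √((0.009·111.32)² + (0.067·101.24)²) = √(1.00376 + 46.01017) = 6.857 km
2–3: √((0.015·111.32)² + (-0.055·101.24)²) = √(2.78823 + 31.00485) = 5.813 km
2–4: √((0.027·111.32)² + (0.035·101.24)²) = √(9.03387 + 12.55568) = 4.646 km
2–5: √((-0.030·111.32)² + (0.039·101.24)²) = √(11.15293 + 15.58955) = 5.171 km
2–6: √((-0.008·111.32)² + (-0.010·101.24)²) = √(0.79310 + 1.02495) = 1.348 km
3–4: √((0.012·111.32)² + (0.090·101.24)²) = √(1.78447 + 83.02125) = 9.209 km
3–5: √((-0.045·111.32)² + (0.094·101.24)²) = √(25.09409 + 90.56491) = 10.754 km
3–6: √((-0.023·111.32)² + (0.045·101.24)²) = √(6.55544 + 20.75531) = 5.226 km
4–5: √((-0.057·111.32)² + (0.004·101.24)²) = √(40.26207 + 0.16399) = 6.358 km
4–6: √((-0.035·111.32)² + (-0.045·101.24)²) = √(15.18037 + 20.75531) = 5.995 km
5–6: √((0.022·111.32)² + (-0.049·101.24)²) = √(5.99780 + 24.60914) = 5.532 km
Closest pair: 2–6 at 1.348 km.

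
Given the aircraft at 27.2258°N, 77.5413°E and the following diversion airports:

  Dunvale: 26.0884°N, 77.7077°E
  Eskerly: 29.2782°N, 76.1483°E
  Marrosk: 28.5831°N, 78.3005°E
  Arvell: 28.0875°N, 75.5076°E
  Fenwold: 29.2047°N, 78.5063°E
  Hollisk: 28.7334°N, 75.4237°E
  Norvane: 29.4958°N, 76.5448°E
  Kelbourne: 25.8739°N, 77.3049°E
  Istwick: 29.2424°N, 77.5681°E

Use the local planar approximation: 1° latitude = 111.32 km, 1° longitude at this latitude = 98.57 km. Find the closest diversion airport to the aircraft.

Dunvale

Distances from 27.2258°N, 77.5413°E:
Dunvale: √((-1.1374·111.32)² + (0.1664·98.57)²) = √(16031.451414 + 269.027179) = 127.6733 km
Eskerly: √((2.0524·111.32)² + (-1.3930·98.57)²) = √(52199.988496 + 18853.489610) = 266.5586 km
Marrosk: √((1.3573·111.32)² + (0.7592·98.57)²) = √(22829.589028 + 5600.179042) = 168.6113 km
Arvell: √((0.8617·111.32)² + (-2.0337·98.57)²) = √(9201.498957 + 40184.936868) = 222.2306 km
Fenwold: √((1.9789·111.32)² + (0.9650·98.57)²) = √(48528.189887 + 9047.823912) = 239.9500 km
Hollisk: √((1.5076·111.32)² + (-2.1176·98.57)²) = √(28165.577017 + 43568.977690) = 267.8331 km
Norvane: √((2.2700·111.32)² + (-0.9965·98.57)²) = √(63855.470573 + 9648.151607) = 271.1155 km
Kelbourne: √((-1.3519·111.32)² + (-0.2364·98.57)²) = √(22648.295950 + 542.980781) = 152.2868 km
Istwick: √((2.0166·111.32)² + (0.0268·98.57)²) = √(50394.822634 + 6.978452) = 224.5035 km
Minimum: Dunvale at 127.6733 km.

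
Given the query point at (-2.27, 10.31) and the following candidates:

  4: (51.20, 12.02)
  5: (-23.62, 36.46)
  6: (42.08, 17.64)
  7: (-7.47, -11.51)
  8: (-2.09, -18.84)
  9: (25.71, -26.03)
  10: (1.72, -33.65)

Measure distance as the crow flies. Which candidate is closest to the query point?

Distances from (-2.27, 10.31):
4: √((53.47)² + (1.71)²) = √(2859.0409 + 2.9241) = 53.50
5: √((-21.35)² + (26.15)²) = √(455.8225 + 683.8225) = 33.76
6: √((44.35)² + (7.33)²) = √(1966.9225 + 53.7289) = 44.95
7: √((-5.20)² + (-21.82)²) = √(27.0400 + 476.1124) = 22.43
8: √((0.18)² + (-29.15)²) = √(0.0324 + 849.7225) = 29.15
9: √((27.98)² + (-36.34)²) = √(782.8804 + 1320.5956) = 45.86
10: √((3.99)² + (-43.96)²) = √(15.9201 + 1932.4816) = 44.14
Minimum: 7 at 22.43.

7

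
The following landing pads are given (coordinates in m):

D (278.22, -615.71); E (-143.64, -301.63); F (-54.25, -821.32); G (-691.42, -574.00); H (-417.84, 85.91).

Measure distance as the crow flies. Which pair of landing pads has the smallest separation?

Pairwise distances:
D–E: √((-421.86)² + (314.08)²) = √(177965.8596 + 98646.2464) = 525.94 m
D–F: √((-332.47)² + (-205.61)²) = √(110536.3009 + 42275.4721) = 390.91 m
D–G: √((-969.64)² + (41.71)²) = √(940201.7296 + 1739.7241) = 970.54 m
D–H: √((-696.06)² + (701.62)²) = √(484499.5236 + 492270.6244) = 988.32 m
E–F: √((89.39)² + (-519.69)²) = √(7990.5721 + 270077.6961) = 527.32 m
E–G: √((-547.78)² + (-272.37)²) = √(300062.9284 + 74185.4169) = 611.76 m
E–H: √((-274.20)² + (387.54)²) = √(75185.6400 + 150187.2516) = 474.73 m
F–G: √((-637.17)² + (247.32)²) = √(405985.6089 + 61167.1824) = 683.49 m
F–H: √((-363.59)² + (907.23)²) = √(132197.6881 + 823066.2729) = 977.38 m
G–H: √((273.58)² + (659.91)²) = √(74846.0164 + 435481.2081) = 714.37 m
Closest pair: D–F at 390.91 m.

D and F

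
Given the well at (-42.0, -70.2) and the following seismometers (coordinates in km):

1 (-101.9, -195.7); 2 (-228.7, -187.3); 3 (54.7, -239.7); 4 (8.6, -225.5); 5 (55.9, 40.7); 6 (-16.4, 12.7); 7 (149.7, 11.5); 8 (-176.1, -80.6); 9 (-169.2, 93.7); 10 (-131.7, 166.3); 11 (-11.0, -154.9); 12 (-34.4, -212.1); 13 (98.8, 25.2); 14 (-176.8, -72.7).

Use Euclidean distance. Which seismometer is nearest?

6

Distances from (-42.0, -70.2):
1: √((-59.9)² + (-125.5)²) = √(3588.010 + 15750.250) = 139.1 km
2: √((-186.7)² + (-117.1)²) = √(34856.890 + 13712.410) = 220.4 km
3: √((96.7)² + (-169.5)²) = √(9350.890 + 28730.250) = 195.1 km
4: √((50.6)² + (-155.3)²) = √(2560.360 + 24118.090) = 163.3 km
5: √((97.9)² + (110.9)²) = √(9584.410 + 12298.810) = 147.9 km
6: √((25.6)² + (82.9)²) = √(655.360 + 6872.410) = 86.8 km
7: √((191.7)² + (81.7)²) = √(36748.890 + 6674.890) = 208.4 km
8: √((-134.1)² + (-10.4)²) = √(17982.810 + 108.160) = 134.5 km
9: √((-127.2)² + (163.9)²) = √(16179.840 + 26863.210) = 207.5 km
10: √((-89.7)² + (236.5)²) = √(8046.090 + 55932.250) = 252.9 km
11: √((31.0)² + (-84.7)²) = √(961.000 + 7174.090) = 90.2 km
12: √((7.6)² + (-141.9)²) = √(57.760 + 20135.610) = 142.1 km
13: √((140.8)² + (95.4)²) = √(19824.640 + 9101.160) = 170.1 km
14: √((-134.8)² + (-2.5)²) = √(18171.040 + 6.250) = 134.8 km
Minimum: 6 at 86.8 km.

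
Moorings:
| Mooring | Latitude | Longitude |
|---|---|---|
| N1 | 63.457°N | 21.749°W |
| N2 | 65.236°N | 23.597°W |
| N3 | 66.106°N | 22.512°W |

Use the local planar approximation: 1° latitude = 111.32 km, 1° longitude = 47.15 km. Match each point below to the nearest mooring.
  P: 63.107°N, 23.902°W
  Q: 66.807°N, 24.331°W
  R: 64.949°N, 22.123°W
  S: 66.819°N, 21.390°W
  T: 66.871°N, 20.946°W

P→N1; Q→N3; R→N2; S→N3; T→N3

P at 63.107°N, 23.902°W:
  N1: √((0.350·111.32)² + (2.153·47.15)²) = √(1518.03744 + 10305.08204) = 108.734 km
  N2: √((2.129·111.32)² + (0.305·47.15)²) = √(56169.13272 + 206.80597) = 237.436 km
  N3: √((2.999·111.32)² + (1.390·47.15)²) = √(111454.94114 + 4295.29498) = 340.221 km
  → nearest: N1 (108.734 km)
Q at 66.807°N, 24.331°W:
  N1: √((-3.350·111.32)² + (2.582·47.15)²) = √(139070.81808 + 14820.94413) = 392.290 km
  N2: √((-1.571·111.32)² + (0.734·47.15)²) = √(30584.31552 + 1197.72059) = 178.275 km
  N3: √((-0.701·111.32)² + (1.819·47.15)²) = √(6089.51117 + 7355.78103) = 115.954 km
  → nearest: N3 (115.954 km)
R at 64.949°N, 22.123°W:
  N1: √((-1.492·111.32)² + (0.374·47.15)²) = √(27585.70208 + 310.96148) = 167.023 km
  N2: √((0.287·111.32)² + (-1.474·47.15)²) = √(1020.72838 + 4830.12490) = 76.491 km
  N3: √((1.157·111.32)² + (-0.389·47.15)²) = √(16588.72903 + 336.40512) = 130.097 km
  → nearest: N2 (76.491 km)
S at 66.819°N, 21.390°W:
  N1: √((-3.362·111.32)² + (-0.359·47.15)²) = √(140068.93080 + 286.51825) = 374.640 km
  N2: √((-1.583·111.32)² + (-2.207·47.15)²) = √(31053.33333 + 10828.49401) = 204.651 km
  N3: √((-0.713·111.32)² + (-1.122·47.15)²) = √(6299.78104 + 2798.65335) = 95.386 km
  → nearest: N3 (95.386 km)
T at 66.871°N, 20.946°W:
  N1: √((-3.414·111.32)² + (-0.803·47.15)²) = √(144435.32696 + 1433.48940) = 381.928 km
  N2: √((-1.635·111.32)² + (-2.651·47.15)²) = √(33126.98487 + 15623.66253) = 220.795 km
  N3: √((-0.765·111.32)² + (-1.566·47.15)²) = √(7252.19154 + 5451.88780) = 112.712 km
  → nearest: N3 (112.712 km)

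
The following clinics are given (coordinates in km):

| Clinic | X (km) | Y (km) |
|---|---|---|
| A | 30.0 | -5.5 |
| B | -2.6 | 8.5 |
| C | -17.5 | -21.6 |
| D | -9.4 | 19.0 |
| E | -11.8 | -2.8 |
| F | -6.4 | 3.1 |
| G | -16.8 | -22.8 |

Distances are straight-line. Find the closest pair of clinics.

C and G

Pairwise distances:
A–B: 35.5 km
A–C: 50.2 km
A–D: 46.4 km
A–E: 41.9 km
A–F: 37.4 km
A–G: 49.9 km
B–C: 33.6 km
B–D: 12.5 km
B–E: 14.6 km
B–F: 6.6 km
B–G: 34.4 km
C–D: 41.4 km
C–E: 19.6 km
C–F: 27.1 km
C–G: 1.4 km
D–E: 21.9 km
D–F: 16.2 km
D–G: 42.4 km
E–F: 8.0 km
E–G: 20.6 km
F–G: 27.9 km
Closest pair: C–G at 1.4 km.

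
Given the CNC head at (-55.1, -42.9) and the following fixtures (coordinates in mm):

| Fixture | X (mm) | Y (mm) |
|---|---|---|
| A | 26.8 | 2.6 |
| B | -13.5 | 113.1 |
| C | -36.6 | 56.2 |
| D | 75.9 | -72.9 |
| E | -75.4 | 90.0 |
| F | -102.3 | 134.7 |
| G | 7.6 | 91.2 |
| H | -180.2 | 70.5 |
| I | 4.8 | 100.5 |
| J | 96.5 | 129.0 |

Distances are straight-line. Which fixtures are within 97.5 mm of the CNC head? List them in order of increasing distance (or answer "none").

A

Distances from (-55.1, -42.9):
A: 93.69 mm
B: 161.45 mm
C: 100.81 mm
D: 134.39 mm
E: 134.44 mm
F: 183.77 mm
G: 148.03 mm
H: 168.85 mm
I: 155.41 mm
J: 229.20 mm
Threshold 97.5 mm: A (93.69 mm) is within range.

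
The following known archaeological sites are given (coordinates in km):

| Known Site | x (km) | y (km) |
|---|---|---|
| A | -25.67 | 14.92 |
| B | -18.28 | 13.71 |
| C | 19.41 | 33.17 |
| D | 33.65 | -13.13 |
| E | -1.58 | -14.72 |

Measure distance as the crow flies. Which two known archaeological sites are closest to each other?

A and B

Pairwise distances:
A–B: √((7.39)² + (-1.21)²) = √(54.6121 + 1.4641) = 7.49 km
A–C: √((45.08)² + (18.25)²) = √(2032.2064 + 333.0625) = 48.63 km
A–D: √((59.32)² + (-28.05)²) = √(3518.8624 + 786.8025) = 65.62 km
A–E: √((24.09)² + (-29.64)²) = √(580.3281 + 878.5296) = 38.19 km
B–C: √((37.69)² + (19.46)²) = √(1420.5361 + 378.6916) = 42.42 km
B–D: √((51.93)² + (-26.84)²) = √(2696.7249 + 720.3856) = 58.46 km
B–E: √((16.70)² + (-28.43)²) = √(278.8900 + 808.2649) = 32.97 km
C–D: √((14.24)² + (-46.30)²) = √(202.7776 + 2143.6900) = 48.44 km
C–E: √((-20.99)² + (-47.89)²) = √(440.5801 + 2293.4521) = 52.29 km
D–E: √((-35.23)² + (-1.59)²) = √(1241.1529 + 2.5281) = 35.27 km
Closest pair: A–B at 7.49 km.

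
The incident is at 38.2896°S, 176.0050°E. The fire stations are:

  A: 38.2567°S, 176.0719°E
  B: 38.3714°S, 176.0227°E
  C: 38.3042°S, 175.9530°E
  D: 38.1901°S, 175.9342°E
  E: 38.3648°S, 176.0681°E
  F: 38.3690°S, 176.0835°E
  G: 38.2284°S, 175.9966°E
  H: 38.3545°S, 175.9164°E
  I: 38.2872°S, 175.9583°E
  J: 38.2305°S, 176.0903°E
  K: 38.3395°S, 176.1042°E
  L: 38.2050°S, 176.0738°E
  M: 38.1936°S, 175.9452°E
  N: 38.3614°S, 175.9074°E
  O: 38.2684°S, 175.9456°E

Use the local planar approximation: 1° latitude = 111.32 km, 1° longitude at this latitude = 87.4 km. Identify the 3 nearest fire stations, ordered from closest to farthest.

I, C, O

Distances from 38.2896°S, 176.0050°E:
A: √((0.0329·111.32)² + (0.0669·87.4)²) = √(13.413379 + 34.188111) = 6.8994 km
B: √((-0.0818·111.32)² + (0.0177·87.4)²) = √(82.918799 + 2.393147) = 9.2364 km
C: √((-0.0146·111.32)² + (-0.0520·87.4)²) = √(2.641509 + 20.655207) = 4.8267 km
D: √((0.0995·111.32)² + (-0.0708·87.4)²) = √(122.685308 + 38.290354) = 12.6876 km
E: √((-0.0752·111.32)² + (0.0631·87.4)²) = √(70.078061 + 30.414563) = 10.0246 km
F: √((-0.0794·111.32)² + (0.0785·87.4)²) = √(78.124527 + 47.071949) = 11.1891 km
G: √((0.0612·111.32)² + (-0.0084·87.4)²) = √(46.414026 + 0.538991) = 6.8522 km
H: √((-0.0649·111.32)² + (-0.0886·87.4)²) = √(52.195828 + 59.963960) = 10.5906 km
I: √((0.0024·111.32)² + (-0.0467·87.4)²) = √(0.071379 + 16.659295) = 4.0903 km
J: √((0.0591·111.32)² + (0.0853·87.4)²) = √(43.283399 + 55.580305) = 9.9430 km
K: √((-0.0499·111.32)² + (0.0992·87.4)²) = √(30.856558 + 75.170287) = 10.2969 km
L: √((0.0846·111.32)² + (0.0688·87.4)²) = √(88.692546 + 36.157612) = 11.1736 km
M: √((0.0960·111.32)² + (-0.0598·87.4)²) = √(114.205984 + 27.316511) = 11.8963 km
N: √((-0.0718·111.32)² + (-0.0976·87.4)²) = √(63.884468 + 72.764994) = 11.6897 km
O: √((0.0212·111.32)² + (-0.0594·87.4)²) = √(5.569524 + 26.952295) = 5.7028 km
Sorted: I (4.0903 km) < C (4.8267 km) < O (5.7028 km) < G (6.8522 km) < A (6.8994 km) < …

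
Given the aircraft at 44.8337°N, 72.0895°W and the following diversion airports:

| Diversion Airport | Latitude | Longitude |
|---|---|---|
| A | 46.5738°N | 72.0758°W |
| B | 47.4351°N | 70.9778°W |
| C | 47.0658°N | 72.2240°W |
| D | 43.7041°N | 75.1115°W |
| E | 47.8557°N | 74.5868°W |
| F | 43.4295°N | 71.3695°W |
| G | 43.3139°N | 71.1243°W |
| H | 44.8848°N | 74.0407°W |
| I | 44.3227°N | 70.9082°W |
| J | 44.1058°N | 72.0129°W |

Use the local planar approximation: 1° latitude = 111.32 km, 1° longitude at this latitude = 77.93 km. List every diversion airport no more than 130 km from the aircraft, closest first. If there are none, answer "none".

Distances from 44.8337°N, 72.0895°W:
A: √((1.7401·111.32)² + (0.0137·77.93)²) = √(37522.762920 + 1.139857) = 193.7109 km
B: √((2.6014·111.32)² + (1.1117·77.93)²) = √(83861.121709 + 7505.585279) = 302.2693 km
C: √((2.2321·111.32)² + (-0.1345·77.93)²) = √(61741.004396 + 109.863624) = 248.6983 km
D: √((-1.1296·111.32)² + (-3.0220·77.93)²) = √(15812.326117 + 55462.350680) = 266.9732 km
E: √((3.0220·111.32)² + (-2.4973·77.93)²) = √(113171.042194 + 37874.838252) = 388.6462 km
F: √((-1.4042·111.32)² + (0.7200·77.93)²) = √(24434.549296 + 3148.287212) = 166.0808 km
G: √((-1.5198·111.32)² + (0.9652·77.93)²) = √(28623.271874 + 5657.752940) = 185.1514 km
H: √((0.0511·111.32)² + (-1.9512·77.93)²) = √(32.358486 + 23121.336115) = 152.1634 km
I: √((-0.5110·111.32)² + (1.1813·77.93)²) = √(3235.848616 + 8474.805903) = 108.2158 km
J: √((-0.7279·111.32)² + (0.0766·77.93)²) = √(6565.833026 + 35.634190) = 81.2494 km
Threshold 130 km: J (81.2494 km), I (108.2158 km) are within range.

J, I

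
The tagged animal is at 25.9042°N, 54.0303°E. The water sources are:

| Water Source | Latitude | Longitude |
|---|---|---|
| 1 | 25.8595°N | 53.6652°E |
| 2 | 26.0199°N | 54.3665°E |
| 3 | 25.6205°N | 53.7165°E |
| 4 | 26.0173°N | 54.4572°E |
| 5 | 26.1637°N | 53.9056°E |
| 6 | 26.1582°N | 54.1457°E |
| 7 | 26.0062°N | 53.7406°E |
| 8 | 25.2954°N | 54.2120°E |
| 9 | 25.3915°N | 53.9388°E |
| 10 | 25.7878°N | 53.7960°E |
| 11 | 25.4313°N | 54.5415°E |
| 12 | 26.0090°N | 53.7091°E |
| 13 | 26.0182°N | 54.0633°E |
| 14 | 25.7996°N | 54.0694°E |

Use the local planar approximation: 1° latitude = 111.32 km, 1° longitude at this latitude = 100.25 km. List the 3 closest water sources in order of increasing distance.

14, 13, 10

Distances from 25.9042°N, 54.0303°E:
1: √((-0.0447·111.32)² + (-0.3651·100.25)²) = √(24.760616 + 1339.653332) = 36.9380 km
2: √((0.1157·111.32)² + (0.3362·100.25)²) = √(165.887290 + 1135.962986) = 36.0812 km
3: √((-0.2837·111.32)² + (-0.3138·100.25)²) = √(997.390132 + 989.634076) = 44.5760 km
4: √((0.1131·111.32)² + (0.4269·100.25)²) = √(158.515453 + 1831.559671) = 44.6103 km
5: √((0.2595·111.32)² + (-0.1247·100.25)²) = √(834.489967 + 156.279376) = 31.4765 km
6: √((0.2540·111.32)² + (0.1154·100.25)²) = √(799.491459 + 133.838290) = 30.5504 km
7: √((0.1020·111.32)² + (-0.2897·100.25)²) = √(128.927850 + 843.462450) = 31.1832 km
8: √((-0.6088·111.32)² + (0.1817·100.25)²) = √(4592.991935 + 331.801708) = 70.1769 km
9: √((-0.5127·111.32)² + (-0.0915·100.25)²) = √(3257.414537 + 84.141636) = 57.8062 km
10: √((-0.1164·111.32)² + (-0.2343·100.25)²) = √(167.900642 + 551.713156) = 26.8256 km
11: √((-0.4729·111.32)² + (0.5112·100.25)²) = √(2771.309454 + 2626.337005) = 73.4687 km
12: √((0.1048·111.32)² + (-0.3212·100.25)²) = √(136.103396 + 1036.859320) = 34.2485 km
13: √((0.1140·111.32)² + (0.0330·100.25)²) = √(161.048283 + 10.944518) = 13.1146 km
14: √((-0.1046·111.32)² + (0.0391·100.25)²) = √(135.584413 + 15.364636) = 12.2861 km
Sorted: 14 (12.2861 km) < 13 (13.1146 km) < 10 (26.8256 km) < 6 (30.5504 km) < 7 (31.1832 km) < …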